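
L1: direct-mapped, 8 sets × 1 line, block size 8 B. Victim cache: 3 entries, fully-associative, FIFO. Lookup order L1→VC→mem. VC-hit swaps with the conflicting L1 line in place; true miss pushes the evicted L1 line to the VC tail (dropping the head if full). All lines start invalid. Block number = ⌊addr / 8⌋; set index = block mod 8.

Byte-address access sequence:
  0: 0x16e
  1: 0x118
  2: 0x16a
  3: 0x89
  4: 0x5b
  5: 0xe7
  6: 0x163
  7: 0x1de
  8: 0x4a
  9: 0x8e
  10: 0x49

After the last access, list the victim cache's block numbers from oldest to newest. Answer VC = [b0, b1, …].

VC = [28, 11, 17]

#0 0x16e→b45/s5 MISS; vc=[]
#1 0x118→b35/s3 MISS; vc=[]
#2 0x16a→b45/s5 L1-HIT; vc=[]
#3 0x89→b17/s1 MISS; vc=[]
#4 0x5b→b11/s3 MISS; vc=[35]
#5 0xe7→b28/s4 MISS; vc=[35]
#6 0x163→b44/s4 MISS; vc=[35,28]
#7 0x1de→b59/s3 MISS; vc=[35,28,11]
#8 0x4a→b9/s1 MISS; vc=[28,11,17]
#9 0x8e→b17/s1 VC-HIT; vc=[28,11,9]
#10 0x49→b9/s1 VC-HIT; vc=[28,11,17]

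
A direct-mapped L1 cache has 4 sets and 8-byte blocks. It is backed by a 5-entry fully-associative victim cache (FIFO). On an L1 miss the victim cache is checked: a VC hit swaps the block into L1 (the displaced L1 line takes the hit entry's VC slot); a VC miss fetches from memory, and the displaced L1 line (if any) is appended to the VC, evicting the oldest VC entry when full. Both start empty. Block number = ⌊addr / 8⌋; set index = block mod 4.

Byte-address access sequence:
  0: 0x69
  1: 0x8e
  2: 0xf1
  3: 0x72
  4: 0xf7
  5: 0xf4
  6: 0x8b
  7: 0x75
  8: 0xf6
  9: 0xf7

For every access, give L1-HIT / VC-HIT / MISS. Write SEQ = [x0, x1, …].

  [0] addr=0x69 blk=13 s=1: MISS | VC []
  [1] addr=0x8e blk=17 s=1: MISS | VC [13]
  [2] addr=0xf1 blk=30 s=2: MISS | VC [13]
  [3] addr=0x72 blk=14 s=2: MISS | VC [13, 30]
  [4] addr=0xf7 blk=30 s=2: VC-HIT | VC [13, 14]
  [5] addr=0xf4 blk=30 s=2: L1-HIT | VC [13, 14]
  [6] addr=0x8b blk=17 s=1: L1-HIT | VC [13, 14]
  [7] addr=0x75 blk=14 s=2: VC-HIT | VC [13, 30]
  [8] addr=0xf6 blk=30 s=2: VC-HIT | VC [13, 14]
  [9] addr=0xf7 blk=30 s=2: L1-HIT | VC [13, 14]

SEQ = [MISS, MISS, MISS, MISS, VC-HIT, L1-HIT, L1-HIT, VC-HIT, VC-HIT, L1-HIT]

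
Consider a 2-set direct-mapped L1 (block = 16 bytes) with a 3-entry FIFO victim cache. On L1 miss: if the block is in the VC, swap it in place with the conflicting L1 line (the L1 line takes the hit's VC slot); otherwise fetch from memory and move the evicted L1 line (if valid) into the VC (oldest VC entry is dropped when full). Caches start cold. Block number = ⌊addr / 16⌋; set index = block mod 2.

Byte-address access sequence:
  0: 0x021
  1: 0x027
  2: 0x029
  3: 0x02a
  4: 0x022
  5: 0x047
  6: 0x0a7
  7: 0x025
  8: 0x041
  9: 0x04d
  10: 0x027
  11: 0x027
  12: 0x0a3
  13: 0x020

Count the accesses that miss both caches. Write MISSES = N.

  [0] addr=0x21 blk=2 s=0: MISS | VC []
  [1] addr=0x27 blk=2 s=0: L1-HIT | VC []
  [2] addr=0x29 blk=2 s=0: L1-HIT | VC []
  [3] addr=0x2a blk=2 s=0: L1-HIT | VC []
  [4] addr=0x22 blk=2 s=0: L1-HIT | VC []
  [5] addr=0x47 blk=4 s=0: MISS | VC [2]
  [6] addr=0xa7 blk=10 s=0: MISS | VC [2, 4]
  [7] addr=0x25 blk=2 s=0: VC-HIT | VC [10, 4]
  [8] addr=0x41 blk=4 s=0: VC-HIT | VC [10, 2]
  [9] addr=0x4d blk=4 s=0: L1-HIT | VC [10, 2]
  [10] addr=0x27 blk=2 s=0: VC-HIT | VC [10, 4]
  [11] addr=0x27 blk=2 s=0: L1-HIT | VC [10, 4]
  [12] addr=0xa3 blk=10 s=0: VC-HIT | VC [2, 4]
  [13] addr=0x20 blk=2 s=0: VC-HIT | VC [10, 4]

MISSES = 3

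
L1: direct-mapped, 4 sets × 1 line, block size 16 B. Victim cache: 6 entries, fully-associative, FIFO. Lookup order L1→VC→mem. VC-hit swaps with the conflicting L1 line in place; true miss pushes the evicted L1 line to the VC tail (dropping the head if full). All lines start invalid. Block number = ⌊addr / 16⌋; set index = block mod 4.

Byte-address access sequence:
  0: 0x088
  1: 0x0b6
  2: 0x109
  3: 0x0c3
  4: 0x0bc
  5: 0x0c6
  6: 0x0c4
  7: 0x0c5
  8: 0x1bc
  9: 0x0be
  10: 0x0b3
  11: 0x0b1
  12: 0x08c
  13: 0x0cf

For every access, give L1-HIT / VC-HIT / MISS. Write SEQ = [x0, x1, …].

0: 0x88 (blk 8, set 0) → MISS  vc=[]
1: 0xb6 (blk 11, set 3) → MISS  vc=[]
2: 0x109 (blk 16, set 0) → MISS  vc=[8]
3: 0xc3 (blk 12, set 0) → MISS  vc=[8, 16]
4: 0xbc (blk 11, set 3) → L1-HIT  vc=[8, 16]
5: 0xc6 (blk 12, set 0) → L1-HIT  vc=[8, 16]
6: 0xc4 (blk 12, set 0) → L1-HIT  vc=[8, 16]
7: 0xc5 (blk 12, set 0) → L1-HIT  vc=[8, 16]
8: 0x1bc (blk 27, set 3) → MISS  vc=[8, 16, 11]
9: 0xbe (blk 11, set 3) → VC-HIT  vc=[8, 16, 27]
10: 0xb3 (blk 11, set 3) → L1-HIT  vc=[8, 16, 27]
11: 0xb1 (blk 11, set 3) → L1-HIT  vc=[8, 16, 27]
12: 0x8c (blk 8, set 0) → VC-HIT  vc=[12, 16, 27]
13: 0xcf (blk 12, set 0) → VC-HIT  vc=[8, 16, 27]

SEQ = [MISS, MISS, MISS, MISS, L1-HIT, L1-HIT, L1-HIT, L1-HIT, MISS, VC-HIT, L1-HIT, L1-HIT, VC-HIT, VC-HIT]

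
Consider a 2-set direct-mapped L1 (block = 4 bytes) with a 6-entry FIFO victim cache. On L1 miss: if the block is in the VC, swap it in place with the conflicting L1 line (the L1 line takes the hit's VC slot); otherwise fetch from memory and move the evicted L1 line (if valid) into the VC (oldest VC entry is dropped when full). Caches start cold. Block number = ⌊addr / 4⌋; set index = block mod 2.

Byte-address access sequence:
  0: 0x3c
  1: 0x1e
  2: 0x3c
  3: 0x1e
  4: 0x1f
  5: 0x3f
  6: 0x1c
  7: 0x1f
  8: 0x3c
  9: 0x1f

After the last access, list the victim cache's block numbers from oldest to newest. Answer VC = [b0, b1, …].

  [0] addr=0x3c blk=15 s=1: MISS | VC []
  [1] addr=0x1e blk=7 s=1: MISS | VC [15]
  [2] addr=0x3c blk=15 s=1: VC-HIT | VC [7]
  [3] addr=0x1e blk=7 s=1: VC-HIT | VC [15]
  [4] addr=0x1f blk=7 s=1: L1-HIT | VC [15]
  [5] addr=0x3f blk=15 s=1: VC-HIT | VC [7]
  [6] addr=0x1c blk=7 s=1: VC-HIT | VC [15]
  [7] addr=0x1f blk=7 s=1: L1-HIT | VC [15]
  [8] addr=0x3c blk=15 s=1: VC-HIT | VC [7]
  [9] addr=0x1f blk=7 s=1: VC-HIT | VC [15]

VC = [15]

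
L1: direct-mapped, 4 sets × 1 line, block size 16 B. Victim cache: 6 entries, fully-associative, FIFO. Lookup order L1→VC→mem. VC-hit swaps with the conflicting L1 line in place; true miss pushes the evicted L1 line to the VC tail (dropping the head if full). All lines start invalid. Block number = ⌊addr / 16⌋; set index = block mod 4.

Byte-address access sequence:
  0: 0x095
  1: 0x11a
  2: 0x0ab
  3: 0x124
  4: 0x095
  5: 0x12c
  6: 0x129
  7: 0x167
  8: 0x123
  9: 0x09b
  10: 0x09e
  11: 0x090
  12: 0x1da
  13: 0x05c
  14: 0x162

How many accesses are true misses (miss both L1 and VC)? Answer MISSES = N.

MISSES = 7

#0 0x95→b9/s1 MISS; vc=[]
#1 0x11a→b17/s1 MISS; vc=[9]
#2 0xab→b10/s2 MISS; vc=[9]
#3 0x124→b18/s2 MISS; vc=[9,10]
#4 0x95→b9/s1 VC-HIT; vc=[17,10]
#5 0x12c→b18/s2 L1-HIT; vc=[17,10]
#6 0x129→b18/s2 L1-HIT; vc=[17,10]
#7 0x167→b22/s2 MISS; vc=[17,10,18]
#8 0x123→b18/s2 VC-HIT; vc=[17,10,22]
#9 0x9b→b9/s1 L1-HIT; vc=[17,10,22]
#10 0x9e→b9/s1 L1-HIT; vc=[17,10,22]
#11 0x90→b9/s1 L1-HIT; vc=[17,10,22]
#12 0x1da→b29/s1 MISS; vc=[17,10,22,9]
#13 0x5c→b5/s1 MISS; vc=[17,10,22,9,29]
#14 0x162→b22/s2 VC-HIT; vc=[17,10,18,9,29]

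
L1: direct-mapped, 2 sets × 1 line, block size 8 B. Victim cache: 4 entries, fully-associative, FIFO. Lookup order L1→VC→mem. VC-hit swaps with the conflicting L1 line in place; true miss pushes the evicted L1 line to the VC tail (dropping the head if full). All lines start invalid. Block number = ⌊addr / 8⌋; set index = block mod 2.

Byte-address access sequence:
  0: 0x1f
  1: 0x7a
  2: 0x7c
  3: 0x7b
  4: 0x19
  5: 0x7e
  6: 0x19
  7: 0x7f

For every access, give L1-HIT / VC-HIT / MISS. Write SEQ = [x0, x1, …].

SEQ = [MISS, MISS, L1-HIT, L1-HIT, VC-HIT, VC-HIT, VC-HIT, VC-HIT]

#0 0x1f→b3/s1 MISS; vc=[]
#1 0x7a→b15/s1 MISS; vc=[3]
#2 0x7c→b15/s1 L1-HIT; vc=[3]
#3 0x7b→b15/s1 L1-HIT; vc=[3]
#4 0x19→b3/s1 VC-HIT; vc=[15]
#5 0x7e→b15/s1 VC-HIT; vc=[3]
#6 0x19→b3/s1 VC-HIT; vc=[15]
#7 0x7f→b15/s1 VC-HIT; vc=[3]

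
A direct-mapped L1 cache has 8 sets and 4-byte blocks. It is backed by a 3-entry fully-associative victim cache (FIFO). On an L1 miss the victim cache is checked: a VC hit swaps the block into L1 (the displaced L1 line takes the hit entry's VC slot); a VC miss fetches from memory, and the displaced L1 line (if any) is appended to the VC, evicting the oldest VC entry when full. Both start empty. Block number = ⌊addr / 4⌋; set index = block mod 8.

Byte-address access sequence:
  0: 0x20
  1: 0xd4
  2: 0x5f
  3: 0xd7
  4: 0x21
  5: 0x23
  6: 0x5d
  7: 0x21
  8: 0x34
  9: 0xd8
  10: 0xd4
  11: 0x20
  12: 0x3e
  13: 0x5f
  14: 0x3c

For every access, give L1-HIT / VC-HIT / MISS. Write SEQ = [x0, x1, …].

  [0] addr=0x20 blk=8 s=0: MISS | VC []
  [1] addr=0xd4 blk=53 s=5: MISS | VC []
  [2] addr=0x5f blk=23 s=7: MISS | VC []
  [3] addr=0xd7 blk=53 s=5: L1-HIT | VC []
  [4] addr=0x21 blk=8 s=0: L1-HIT | VC []
  [5] addr=0x23 blk=8 s=0: L1-HIT | VC []
  [6] addr=0x5d blk=23 s=7: L1-HIT | VC []
  [7] addr=0x21 blk=8 s=0: L1-HIT | VC []
  [8] addr=0x34 blk=13 s=5: MISS | VC [53]
  [9] addr=0xd8 blk=54 s=6: MISS | VC [53]
  [10] addr=0xd4 blk=53 s=5: VC-HIT | VC [13]
  [11] addr=0x20 blk=8 s=0: L1-HIT | VC [13]
  [12] addr=0x3e blk=15 s=7: MISS | VC [13, 23]
  [13] addr=0x5f blk=23 s=7: VC-HIT | VC [13, 15]
  [14] addr=0x3c blk=15 s=7: VC-HIT | VC [13, 23]

SEQ = [MISS, MISS, MISS, L1-HIT, L1-HIT, L1-HIT, L1-HIT, L1-HIT, MISS, MISS, VC-HIT, L1-HIT, MISS, VC-HIT, VC-HIT]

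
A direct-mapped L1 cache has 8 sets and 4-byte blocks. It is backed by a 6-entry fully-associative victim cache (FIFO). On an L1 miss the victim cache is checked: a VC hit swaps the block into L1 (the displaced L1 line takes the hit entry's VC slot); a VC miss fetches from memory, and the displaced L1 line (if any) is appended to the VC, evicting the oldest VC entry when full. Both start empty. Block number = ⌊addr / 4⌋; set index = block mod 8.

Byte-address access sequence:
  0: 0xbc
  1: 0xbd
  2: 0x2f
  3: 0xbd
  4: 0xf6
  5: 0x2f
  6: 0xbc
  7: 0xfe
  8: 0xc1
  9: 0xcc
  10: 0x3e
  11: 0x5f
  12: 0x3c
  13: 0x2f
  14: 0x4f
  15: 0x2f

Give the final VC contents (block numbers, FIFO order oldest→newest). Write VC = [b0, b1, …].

  [0] addr=0xbc blk=47 s=7: MISS | VC []
  [1] addr=0xbd blk=47 s=7: L1-HIT | VC []
  [2] addr=0x2f blk=11 s=3: MISS | VC []
  [3] addr=0xbd blk=47 s=7: L1-HIT | VC []
  [4] addr=0xf6 blk=61 s=5: MISS | VC []
  [5] addr=0x2f blk=11 s=3: L1-HIT | VC []
  [6] addr=0xbc blk=47 s=7: L1-HIT | VC []
  [7] addr=0xfe blk=63 s=7: MISS | VC [47]
  [8] addr=0xc1 blk=48 s=0: MISS | VC [47]
  [9] addr=0xcc blk=51 s=3: MISS | VC [47, 11]
  [10] addr=0x3e blk=15 s=7: MISS | VC [47, 11, 63]
  [11] addr=0x5f blk=23 s=7: MISS | VC [47, 11, 63, 15]
  [12] addr=0x3c blk=15 s=7: VC-HIT | VC [47, 11, 63, 23]
  [13] addr=0x2f blk=11 s=3: VC-HIT | VC [47, 51, 63, 23]
  [14] addr=0x4f blk=19 s=3: MISS | VC [47, 51, 63, 23, 11]
  [15] addr=0x2f blk=11 s=3: VC-HIT | VC [47, 51, 63, 23, 19]

VC = [47, 51, 63, 23, 19]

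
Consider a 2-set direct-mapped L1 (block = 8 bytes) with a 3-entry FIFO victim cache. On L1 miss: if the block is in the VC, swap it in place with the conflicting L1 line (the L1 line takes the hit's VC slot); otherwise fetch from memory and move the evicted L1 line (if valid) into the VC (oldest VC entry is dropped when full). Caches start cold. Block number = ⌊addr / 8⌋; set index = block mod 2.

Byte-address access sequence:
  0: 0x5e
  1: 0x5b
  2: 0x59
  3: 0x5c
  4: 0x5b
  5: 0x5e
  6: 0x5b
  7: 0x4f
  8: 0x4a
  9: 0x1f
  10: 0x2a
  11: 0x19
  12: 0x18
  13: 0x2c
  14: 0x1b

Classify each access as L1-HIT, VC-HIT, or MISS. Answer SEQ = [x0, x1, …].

#0 0x5e→b11/s1 MISS; vc=[]
#1 0x5b→b11/s1 L1-HIT; vc=[]
#2 0x59→b11/s1 L1-HIT; vc=[]
#3 0x5c→b11/s1 L1-HIT; vc=[]
#4 0x5b→b11/s1 L1-HIT; vc=[]
#5 0x5e→b11/s1 L1-HIT; vc=[]
#6 0x5b→b11/s1 L1-HIT; vc=[]
#7 0x4f→b9/s1 MISS; vc=[11]
#8 0x4a→b9/s1 L1-HIT; vc=[11]
#9 0x1f→b3/s1 MISS; vc=[11,9]
#10 0x2a→b5/s1 MISS; vc=[11,9,3]
#11 0x19→b3/s1 VC-HIT; vc=[11,9,5]
#12 0x18→b3/s1 L1-HIT; vc=[11,9,5]
#13 0x2c→b5/s1 VC-HIT; vc=[11,9,3]
#14 0x1b→b3/s1 VC-HIT; vc=[11,9,5]

SEQ = [MISS, L1-HIT, L1-HIT, L1-HIT, L1-HIT, L1-HIT, L1-HIT, MISS, L1-HIT, MISS, MISS, VC-HIT, L1-HIT, VC-HIT, VC-HIT]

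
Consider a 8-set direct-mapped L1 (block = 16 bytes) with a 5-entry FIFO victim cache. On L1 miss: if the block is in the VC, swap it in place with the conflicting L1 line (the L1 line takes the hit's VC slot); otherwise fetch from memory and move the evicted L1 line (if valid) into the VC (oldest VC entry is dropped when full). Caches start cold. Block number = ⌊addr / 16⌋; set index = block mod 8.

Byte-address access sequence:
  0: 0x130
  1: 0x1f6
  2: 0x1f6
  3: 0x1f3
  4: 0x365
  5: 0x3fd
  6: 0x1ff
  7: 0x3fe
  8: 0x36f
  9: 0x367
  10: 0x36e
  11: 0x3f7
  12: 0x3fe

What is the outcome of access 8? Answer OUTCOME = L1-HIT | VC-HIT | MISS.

0: 0x130 (blk 19, set 3) → MISS  vc=[]
1: 0x1f6 (blk 31, set 7) → MISS  vc=[]
2: 0x1f6 (blk 31, set 7) → L1-HIT  vc=[]
3: 0x1f3 (blk 31, set 7) → L1-HIT  vc=[]
4: 0x365 (blk 54, set 6) → MISS  vc=[]
5: 0x3fd (blk 63, set 7) → MISS  vc=[31]
6: 0x1ff (blk 31, set 7) → VC-HIT  vc=[63]
7: 0x3fe (blk 63, set 7) → VC-HIT  vc=[31]
8: 0x36f (blk 54, set 6) → L1-HIT  vc=[31]
9: 0x367 (blk 54, set 6) → L1-HIT  vc=[31]
10: 0x36e (blk 54, set 6) → L1-HIT  vc=[31]
11: 0x3f7 (blk 63, set 7) → L1-HIT  vc=[31]
12: 0x3fe (blk 63, set 7) → L1-HIT  vc=[31]

OUTCOME = L1-HIT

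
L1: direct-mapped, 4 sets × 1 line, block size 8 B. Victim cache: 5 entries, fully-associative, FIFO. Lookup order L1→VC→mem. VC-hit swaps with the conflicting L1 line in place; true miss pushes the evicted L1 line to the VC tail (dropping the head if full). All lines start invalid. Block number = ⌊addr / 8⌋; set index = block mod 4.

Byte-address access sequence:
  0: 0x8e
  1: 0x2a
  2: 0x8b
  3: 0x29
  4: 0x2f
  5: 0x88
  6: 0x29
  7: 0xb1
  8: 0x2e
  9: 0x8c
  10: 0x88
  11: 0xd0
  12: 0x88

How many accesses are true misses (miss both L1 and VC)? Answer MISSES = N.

MISSES = 4

0: 0x8e (blk 17, set 1) → MISS  vc=[]
1: 0x2a (blk 5, set 1) → MISS  vc=[17]
2: 0x8b (blk 17, set 1) → VC-HIT  vc=[5]
3: 0x29 (blk 5, set 1) → VC-HIT  vc=[17]
4: 0x2f (blk 5, set 1) → L1-HIT  vc=[17]
5: 0x88 (blk 17, set 1) → VC-HIT  vc=[5]
6: 0x29 (blk 5, set 1) → VC-HIT  vc=[17]
7: 0xb1 (blk 22, set 2) → MISS  vc=[17]
8: 0x2e (blk 5, set 1) → L1-HIT  vc=[17]
9: 0x8c (blk 17, set 1) → VC-HIT  vc=[5]
10: 0x88 (blk 17, set 1) → L1-HIT  vc=[5]
11: 0xd0 (blk 26, set 2) → MISS  vc=[5, 22]
12: 0x88 (blk 17, set 1) → L1-HIT  vc=[5, 22]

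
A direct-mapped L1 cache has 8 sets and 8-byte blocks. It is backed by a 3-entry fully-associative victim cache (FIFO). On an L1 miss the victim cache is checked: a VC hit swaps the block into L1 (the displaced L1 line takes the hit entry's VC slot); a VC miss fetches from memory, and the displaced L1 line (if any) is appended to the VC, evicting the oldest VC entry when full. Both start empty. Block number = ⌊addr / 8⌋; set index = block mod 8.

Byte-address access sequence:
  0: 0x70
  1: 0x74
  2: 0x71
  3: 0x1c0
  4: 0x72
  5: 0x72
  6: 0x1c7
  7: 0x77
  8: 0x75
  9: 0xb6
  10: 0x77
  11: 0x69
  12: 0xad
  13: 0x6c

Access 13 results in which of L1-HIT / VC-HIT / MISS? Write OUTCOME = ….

OUTCOME = VC-HIT

0: 0x70 (blk 14, set 6) → MISS  vc=[]
1: 0x74 (blk 14, set 6) → L1-HIT  vc=[]
2: 0x71 (blk 14, set 6) → L1-HIT  vc=[]
3: 0x1c0 (blk 56, set 0) → MISS  vc=[]
4: 0x72 (blk 14, set 6) → L1-HIT  vc=[]
5: 0x72 (blk 14, set 6) → L1-HIT  vc=[]
6: 0x1c7 (blk 56, set 0) → L1-HIT  vc=[]
7: 0x77 (blk 14, set 6) → L1-HIT  vc=[]
8: 0x75 (blk 14, set 6) → L1-HIT  vc=[]
9: 0xb6 (blk 22, set 6) → MISS  vc=[14]
10: 0x77 (blk 14, set 6) → VC-HIT  vc=[22]
11: 0x69 (blk 13, set 5) → MISS  vc=[22]
12: 0xad (blk 21, set 5) → MISS  vc=[22, 13]
13: 0x6c (blk 13, set 5) → VC-HIT  vc=[22, 21]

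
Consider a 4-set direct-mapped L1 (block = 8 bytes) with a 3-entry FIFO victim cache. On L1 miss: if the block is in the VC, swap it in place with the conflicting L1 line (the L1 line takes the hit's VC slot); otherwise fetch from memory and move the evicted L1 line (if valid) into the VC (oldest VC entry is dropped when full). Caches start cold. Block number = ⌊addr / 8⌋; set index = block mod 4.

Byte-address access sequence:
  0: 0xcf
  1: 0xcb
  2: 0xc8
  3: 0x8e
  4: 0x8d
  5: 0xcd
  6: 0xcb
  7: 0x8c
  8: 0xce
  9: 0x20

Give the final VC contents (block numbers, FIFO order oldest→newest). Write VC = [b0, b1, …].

0: 0xcf (blk 25, set 1) → MISS  vc=[]
1: 0xcb (blk 25, set 1) → L1-HIT  vc=[]
2: 0xc8 (blk 25, set 1) → L1-HIT  vc=[]
3: 0x8e (blk 17, set 1) → MISS  vc=[25]
4: 0x8d (blk 17, set 1) → L1-HIT  vc=[25]
5: 0xcd (blk 25, set 1) → VC-HIT  vc=[17]
6: 0xcb (blk 25, set 1) → L1-HIT  vc=[17]
7: 0x8c (blk 17, set 1) → VC-HIT  vc=[25]
8: 0xce (blk 25, set 1) → VC-HIT  vc=[17]
9: 0x20 (blk 4, set 0) → MISS  vc=[17]

VC = [17]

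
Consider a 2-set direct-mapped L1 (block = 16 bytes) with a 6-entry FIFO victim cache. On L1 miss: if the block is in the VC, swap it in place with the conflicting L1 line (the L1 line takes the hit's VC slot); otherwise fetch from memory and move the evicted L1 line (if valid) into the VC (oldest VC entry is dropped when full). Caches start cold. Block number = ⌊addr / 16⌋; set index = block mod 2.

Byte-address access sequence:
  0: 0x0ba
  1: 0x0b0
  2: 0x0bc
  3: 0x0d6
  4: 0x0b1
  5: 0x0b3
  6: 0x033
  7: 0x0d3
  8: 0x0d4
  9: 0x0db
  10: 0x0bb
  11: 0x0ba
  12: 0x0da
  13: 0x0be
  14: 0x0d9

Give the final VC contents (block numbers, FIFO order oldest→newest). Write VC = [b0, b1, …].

VC = [3, 11]

#0 0xba→b11/s1 MISS; vc=[]
#1 0xb0→b11/s1 L1-HIT; vc=[]
#2 0xbc→b11/s1 L1-HIT; vc=[]
#3 0xd6→b13/s1 MISS; vc=[11]
#4 0xb1→b11/s1 VC-HIT; vc=[13]
#5 0xb3→b11/s1 L1-HIT; vc=[13]
#6 0x33→b3/s1 MISS; vc=[13,11]
#7 0xd3→b13/s1 VC-HIT; vc=[3,11]
#8 0xd4→b13/s1 L1-HIT; vc=[3,11]
#9 0xdb→b13/s1 L1-HIT; vc=[3,11]
#10 0xbb→b11/s1 VC-HIT; vc=[3,13]
#11 0xba→b11/s1 L1-HIT; vc=[3,13]
#12 0xda→b13/s1 VC-HIT; vc=[3,11]
#13 0xbe→b11/s1 VC-HIT; vc=[3,13]
#14 0xd9→b13/s1 VC-HIT; vc=[3,11]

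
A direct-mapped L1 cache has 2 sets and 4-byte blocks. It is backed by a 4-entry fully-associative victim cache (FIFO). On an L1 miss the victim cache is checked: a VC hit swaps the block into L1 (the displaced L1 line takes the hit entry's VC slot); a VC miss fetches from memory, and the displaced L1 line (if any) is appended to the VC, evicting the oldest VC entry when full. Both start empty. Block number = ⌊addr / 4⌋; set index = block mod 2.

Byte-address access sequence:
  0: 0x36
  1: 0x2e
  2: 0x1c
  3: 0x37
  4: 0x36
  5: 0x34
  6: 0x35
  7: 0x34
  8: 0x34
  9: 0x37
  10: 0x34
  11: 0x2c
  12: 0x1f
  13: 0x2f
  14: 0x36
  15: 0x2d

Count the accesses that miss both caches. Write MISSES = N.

MISSES = 3

#0 0x36→b13/s1 MISS; vc=[]
#1 0x2e→b11/s1 MISS; vc=[13]
#2 0x1c→b7/s1 MISS; vc=[13,11]
#3 0x37→b13/s1 VC-HIT; vc=[7,11]
#4 0x36→b13/s1 L1-HIT; vc=[7,11]
#5 0x34→b13/s1 L1-HIT; vc=[7,11]
#6 0x35→b13/s1 L1-HIT; vc=[7,11]
#7 0x34→b13/s1 L1-HIT; vc=[7,11]
#8 0x34→b13/s1 L1-HIT; vc=[7,11]
#9 0x37→b13/s1 L1-HIT; vc=[7,11]
#10 0x34→b13/s1 L1-HIT; vc=[7,11]
#11 0x2c→b11/s1 VC-HIT; vc=[7,13]
#12 0x1f→b7/s1 VC-HIT; vc=[11,13]
#13 0x2f→b11/s1 VC-HIT; vc=[7,13]
#14 0x36→b13/s1 VC-HIT; vc=[7,11]
#15 0x2d→b11/s1 VC-HIT; vc=[7,13]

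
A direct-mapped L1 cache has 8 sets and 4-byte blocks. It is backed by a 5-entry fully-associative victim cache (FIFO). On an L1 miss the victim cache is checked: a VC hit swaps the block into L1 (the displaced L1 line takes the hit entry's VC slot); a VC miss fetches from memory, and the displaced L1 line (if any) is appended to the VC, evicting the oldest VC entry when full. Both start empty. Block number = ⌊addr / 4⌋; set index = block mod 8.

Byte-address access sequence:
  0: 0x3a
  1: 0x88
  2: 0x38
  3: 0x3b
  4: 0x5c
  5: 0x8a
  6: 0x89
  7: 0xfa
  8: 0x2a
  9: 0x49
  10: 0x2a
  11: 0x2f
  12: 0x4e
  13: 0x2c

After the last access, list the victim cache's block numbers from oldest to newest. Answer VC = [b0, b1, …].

VC = [14, 34, 18, 19]

#0 0x3a→b14/s6 MISS; vc=[]
#1 0x88→b34/s2 MISS; vc=[]
#2 0x38→b14/s6 L1-HIT; vc=[]
#3 0x3b→b14/s6 L1-HIT; vc=[]
#4 0x5c→b23/s7 MISS; vc=[]
#5 0x8a→b34/s2 L1-HIT; vc=[]
#6 0x89→b34/s2 L1-HIT; vc=[]
#7 0xfa→b62/s6 MISS; vc=[14]
#8 0x2a→b10/s2 MISS; vc=[14,34]
#9 0x49→b18/s2 MISS; vc=[14,34,10]
#10 0x2a→b10/s2 VC-HIT; vc=[14,34,18]
#11 0x2f→b11/s3 MISS; vc=[14,34,18]
#12 0x4e→b19/s3 MISS; vc=[14,34,18,11]
#13 0x2c→b11/s3 VC-HIT; vc=[14,34,18,19]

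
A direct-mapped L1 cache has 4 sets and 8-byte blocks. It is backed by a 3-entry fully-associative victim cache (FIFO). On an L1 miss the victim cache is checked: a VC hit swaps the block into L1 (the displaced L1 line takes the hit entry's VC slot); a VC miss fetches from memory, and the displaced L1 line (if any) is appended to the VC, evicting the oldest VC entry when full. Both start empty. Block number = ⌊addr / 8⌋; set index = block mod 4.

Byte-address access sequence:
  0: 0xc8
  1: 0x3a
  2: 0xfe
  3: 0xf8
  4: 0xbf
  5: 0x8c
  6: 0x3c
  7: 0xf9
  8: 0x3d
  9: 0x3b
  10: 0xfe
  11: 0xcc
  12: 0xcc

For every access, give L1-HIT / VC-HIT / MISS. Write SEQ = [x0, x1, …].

SEQ = [MISS, MISS, MISS, L1-HIT, MISS, MISS, VC-HIT, VC-HIT, VC-HIT, L1-HIT, VC-HIT, VC-HIT, L1-HIT]

0: 0xc8 (blk 25, set 1) → MISS  vc=[]
1: 0x3a (blk 7, set 3) → MISS  vc=[]
2: 0xfe (blk 31, set 3) → MISS  vc=[7]
3: 0xf8 (blk 31, set 3) → L1-HIT  vc=[7]
4: 0xbf (blk 23, set 3) → MISS  vc=[7, 31]
5: 0x8c (blk 17, set 1) → MISS  vc=[7, 31, 25]
6: 0x3c (blk 7, set 3) → VC-HIT  vc=[23, 31, 25]
7: 0xf9 (blk 31, set 3) → VC-HIT  vc=[23, 7, 25]
8: 0x3d (blk 7, set 3) → VC-HIT  vc=[23, 31, 25]
9: 0x3b (blk 7, set 3) → L1-HIT  vc=[23, 31, 25]
10: 0xfe (blk 31, set 3) → VC-HIT  vc=[23, 7, 25]
11: 0xcc (blk 25, set 1) → VC-HIT  vc=[23, 7, 17]
12: 0xcc (blk 25, set 1) → L1-HIT  vc=[23, 7, 17]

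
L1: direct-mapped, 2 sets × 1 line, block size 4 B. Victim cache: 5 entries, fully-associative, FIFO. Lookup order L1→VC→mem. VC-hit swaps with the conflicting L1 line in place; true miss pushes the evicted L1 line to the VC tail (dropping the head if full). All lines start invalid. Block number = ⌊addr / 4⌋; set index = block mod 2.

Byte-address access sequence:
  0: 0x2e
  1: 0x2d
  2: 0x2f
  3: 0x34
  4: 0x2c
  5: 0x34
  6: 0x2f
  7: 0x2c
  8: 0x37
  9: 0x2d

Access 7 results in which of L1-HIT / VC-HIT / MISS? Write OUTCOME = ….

OUTCOME = L1-HIT

#0 0x2e→b11/s1 MISS; vc=[]
#1 0x2d→b11/s1 L1-HIT; vc=[]
#2 0x2f→b11/s1 L1-HIT; vc=[]
#3 0x34→b13/s1 MISS; vc=[11]
#4 0x2c→b11/s1 VC-HIT; vc=[13]
#5 0x34→b13/s1 VC-HIT; vc=[11]
#6 0x2f→b11/s1 VC-HIT; vc=[13]
#7 0x2c→b11/s1 L1-HIT; vc=[13]
#8 0x37→b13/s1 VC-HIT; vc=[11]
#9 0x2d→b11/s1 VC-HIT; vc=[13]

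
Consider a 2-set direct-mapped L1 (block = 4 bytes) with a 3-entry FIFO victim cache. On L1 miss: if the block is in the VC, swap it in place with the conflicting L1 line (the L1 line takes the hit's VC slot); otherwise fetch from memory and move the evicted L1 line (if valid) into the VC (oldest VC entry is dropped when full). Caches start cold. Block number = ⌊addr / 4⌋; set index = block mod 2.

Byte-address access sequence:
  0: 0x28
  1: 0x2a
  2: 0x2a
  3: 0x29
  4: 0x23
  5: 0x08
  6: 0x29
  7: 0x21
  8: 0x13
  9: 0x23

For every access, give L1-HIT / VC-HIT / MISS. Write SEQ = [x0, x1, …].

SEQ = [MISS, L1-HIT, L1-HIT, L1-HIT, MISS, MISS, VC-HIT, VC-HIT, MISS, VC-HIT]

0: 0x28 (blk 10, set 0) → MISS  vc=[]
1: 0x2a (blk 10, set 0) → L1-HIT  vc=[]
2: 0x2a (blk 10, set 0) → L1-HIT  vc=[]
3: 0x29 (blk 10, set 0) → L1-HIT  vc=[]
4: 0x23 (blk 8, set 0) → MISS  vc=[10]
5: 0x8 (blk 2, set 0) → MISS  vc=[10, 8]
6: 0x29 (blk 10, set 0) → VC-HIT  vc=[2, 8]
7: 0x21 (blk 8, set 0) → VC-HIT  vc=[2, 10]
8: 0x13 (blk 4, set 0) → MISS  vc=[2, 10, 8]
9: 0x23 (blk 8, set 0) → VC-HIT  vc=[2, 10, 4]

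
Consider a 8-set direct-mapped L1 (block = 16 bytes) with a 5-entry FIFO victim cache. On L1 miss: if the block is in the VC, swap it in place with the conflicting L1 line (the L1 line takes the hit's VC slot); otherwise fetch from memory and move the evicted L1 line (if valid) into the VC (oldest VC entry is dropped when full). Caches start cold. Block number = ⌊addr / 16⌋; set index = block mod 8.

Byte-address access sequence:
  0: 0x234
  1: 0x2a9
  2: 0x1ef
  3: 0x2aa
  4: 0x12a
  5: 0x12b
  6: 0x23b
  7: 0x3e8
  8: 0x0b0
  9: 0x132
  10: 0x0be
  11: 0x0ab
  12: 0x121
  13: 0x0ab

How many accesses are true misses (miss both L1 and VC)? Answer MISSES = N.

#0 0x234→b35/s3 MISS; vc=[]
#1 0x2a9→b42/s2 MISS; vc=[]
#2 0x1ef→b30/s6 MISS; vc=[]
#3 0x2aa→b42/s2 L1-HIT; vc=[]
#4 0x12a→b18/s2 MISS; vc=[42]
#5 0x12b→b18/s2 L1-HIT; vc=[42]
#6 0x23b→b35/s3 L1-HIT; vc=[42]
#7 0x3e8→b62/s6 MISS; vc=[42,30]
#8 0xb0→b11/s3 MISS; vc=[42,30,35]
#9 0x132→b19/s3 MISS; vc=[42,30,35,11]
#10 0xbe→b11/s3 VC-HIT; vc=[42,30,35,19]
#11 0xab→b10/s2 MISS; vc=[42,30,35,19,18]
#12 0x121→b18/s2 VC-HIT; vc=[42,30,35,19,10]
#13 0xab→b10/s2 VC-HIT; vc=[42,30,35,19,18]

MISSES = 8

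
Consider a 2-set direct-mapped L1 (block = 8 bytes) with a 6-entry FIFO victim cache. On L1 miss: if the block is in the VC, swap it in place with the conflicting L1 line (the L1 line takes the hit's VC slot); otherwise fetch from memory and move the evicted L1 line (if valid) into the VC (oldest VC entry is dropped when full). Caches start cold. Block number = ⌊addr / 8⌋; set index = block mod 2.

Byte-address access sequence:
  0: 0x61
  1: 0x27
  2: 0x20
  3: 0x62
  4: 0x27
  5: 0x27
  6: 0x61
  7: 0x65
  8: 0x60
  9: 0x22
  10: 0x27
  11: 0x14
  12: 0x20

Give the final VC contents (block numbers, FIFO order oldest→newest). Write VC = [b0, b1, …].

VC = [12, 2]

0: 0x61 (blk 12, set 0) → MISS  vc=[]
1: 0x27 (blk 4, set 0) → MISS  vc=[12]
2: 0x20 (blk 4, set 0) → L1-HIT  vc=[12]
3: 0x62 (blk 12, set 0) → VC-HIT  vc=[4]
4: 0x27 (blk 4, set 0) → VC-HIT  vc=[12]
5: 0x27 (blk 4, set 0) → L1-HIT  vc=[12]
6: 0x61 (blk 12, set 0) → VC-HIT  vc=[4]
7: 0x65 (blk 12, set 0) → L1-HIT  vc=[4]
8: 0x60 (blk 12, set 0) → L1-HIT  vc=[4]
9: 0x22 (blk 4, set 0) → VC-HIT  vc=[12]
10: 0x27 (blk 4, set 0) → L1-HIT  vc=[12]
11: 0x14 (blk 2, set 0) → MISS  vc=[12, 4]
12: 0x20 (blk 4, set 0) → VC-HIT  vc=[12, 2]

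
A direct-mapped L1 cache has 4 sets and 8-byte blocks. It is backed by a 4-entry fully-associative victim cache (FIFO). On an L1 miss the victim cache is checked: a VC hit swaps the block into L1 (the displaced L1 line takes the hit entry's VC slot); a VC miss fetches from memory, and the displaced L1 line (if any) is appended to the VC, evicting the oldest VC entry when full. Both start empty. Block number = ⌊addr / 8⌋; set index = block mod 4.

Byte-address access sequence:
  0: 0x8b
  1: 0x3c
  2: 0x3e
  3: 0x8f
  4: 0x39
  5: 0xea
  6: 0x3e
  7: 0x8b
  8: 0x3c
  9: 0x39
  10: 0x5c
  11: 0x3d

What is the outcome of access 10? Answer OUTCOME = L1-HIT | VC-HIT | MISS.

OUTCOME = MISS

  [0] addr=0x8b blk=17 s=1: MISS | VC []
  [1] addr=0x3c blk=7 s=3: MISS | VC []
  [2] addr=0x3e blk=7 s=3: L1-HIT | VC []
  [3] addr=0x8f blk=17 s=1: L1-HIT | VC []
  [4] addr=0x39 blk=7 s=3: L1-HIT | VC []
  [5] addr=0xea blk=29 s=1: MISS | VC [17]
  [6] addr=0x3e blk=7 s=3: L1-HIT | VC [17]
  [7] addr=0x8b blk=17 s=1: VC-HIT | VC [29]
  [8] addr=0x3c blk=7 s=3: L1-HIT | VC [29]
  [9] addr=0x39 blk=7 s=3: L1-HIT | VC [29]
  [10] addr=0x5c blk=11 s=3: MISS | VC [29, 7]
  [11] addr=0x3d blk=7 s=3: VC-HIT | VC [29, 11]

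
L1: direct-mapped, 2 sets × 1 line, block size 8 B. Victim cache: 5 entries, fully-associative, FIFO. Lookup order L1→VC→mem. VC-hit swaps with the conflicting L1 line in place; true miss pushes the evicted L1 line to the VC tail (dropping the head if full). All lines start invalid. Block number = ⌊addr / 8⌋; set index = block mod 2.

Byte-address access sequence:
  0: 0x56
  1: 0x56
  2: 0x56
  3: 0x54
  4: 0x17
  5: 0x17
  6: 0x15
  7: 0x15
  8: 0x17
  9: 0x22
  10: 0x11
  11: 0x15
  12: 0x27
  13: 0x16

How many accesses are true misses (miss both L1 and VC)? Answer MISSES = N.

MISSES = 3

  [0] addr=0x56 blk=10 s=0: MISS | VC []
  [1] addr=0x56 blk=10 s=0: L1-HIT | VC []
  [2] addr=0x56 blk=10 s=0: L1-HIT | VC []
  [3] addr=0x54 blk=10 s=0: L1-HIT | VC []
  [4] addr=0x17 blk=2 s=0: MISS | VC [10]
  [5] addr=0x17 blk=2 s=0: L1-HIT | VC [10]
  [6] addr=0x15 blk=2 s=0: L1-HIT | VC [10]
  [7] addr=0x15 blk=2 s=0: L1-HIT | VC [10]
  [8] addr=0x17 blk=2 s=0: L1-HIT | VC [10]
  [9] addr=0x22 blk=4 s=0: MISS | VC [10, 2]
  [10] addr=0x11 blk=2 s=0: VC-HIT | VC [10, 4]
  [11] addr=0x15 blk=2 s=0: L1-HIT | VC [10, 4]
  [12] addr=0x27 blk=4 s=0: VC-HIT | VC [10, 2]
  [13] addr=0x16 blk=2 s=0: VC-HIT | VC [10, 4]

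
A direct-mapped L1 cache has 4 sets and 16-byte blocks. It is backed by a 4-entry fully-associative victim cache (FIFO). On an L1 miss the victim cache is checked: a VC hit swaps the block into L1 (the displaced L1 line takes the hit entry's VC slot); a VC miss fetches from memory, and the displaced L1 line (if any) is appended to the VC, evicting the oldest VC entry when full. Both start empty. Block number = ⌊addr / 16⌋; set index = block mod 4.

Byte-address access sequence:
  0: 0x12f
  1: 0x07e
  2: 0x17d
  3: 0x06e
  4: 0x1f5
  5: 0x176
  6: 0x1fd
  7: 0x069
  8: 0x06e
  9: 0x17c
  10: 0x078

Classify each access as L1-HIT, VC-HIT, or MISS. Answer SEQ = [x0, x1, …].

SEQ = [MISS, MISS, MISS, MISS, MISS, VC-HIT, VC-HIT, L1-HIT, L1-HIT, VC-HIT, VC-HIT]

0: 0x12f (blk 18, set 2) → MISS  vc=[]
1: 0x7e (blk 7, set 3) → MISS  vc=[]
2: 0x17d (blk 23, set 3) → MISS  vc=[7]
3: 0x6e (blk 6, set 2) → MISS  vc=[7, 18]
4: 0x1f5 (blk 31, set 3) → MISS  vc=[7, 18, 23]
5: 0x176 (blk 23, set 3) → VC-HIT  vc=[7, 18, 31]
6: 0x1fd (blk 31, set 3) → VC-HIT  vc=[7, 18, 23]
7: 0x69 (blk 6, set 2) → L1-HIT  vc=[7, 18, 23]
8: 0x6e (blk 6, set 2) → L1-HIT  vc=[7, 18, 23]
9: 0x17c (blk 23, set 3) → VC-HIT  vc=[7, 18, 31]
10: 0x78 (blk 7, set 3) → VC-HIT  vc=[23, 18, 31]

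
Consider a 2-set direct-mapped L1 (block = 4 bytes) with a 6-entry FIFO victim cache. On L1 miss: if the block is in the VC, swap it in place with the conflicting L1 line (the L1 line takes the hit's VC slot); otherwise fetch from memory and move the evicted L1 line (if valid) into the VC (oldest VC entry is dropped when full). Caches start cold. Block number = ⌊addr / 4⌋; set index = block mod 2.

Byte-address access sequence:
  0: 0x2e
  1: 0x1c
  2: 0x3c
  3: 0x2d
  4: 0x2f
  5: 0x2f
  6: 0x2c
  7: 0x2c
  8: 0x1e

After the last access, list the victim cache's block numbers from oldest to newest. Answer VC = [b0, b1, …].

0: 0x2e (blk 11, set 1) → MISS  vc=[]
1: 0x1c (blk 7, set 1) → MISS  vc=[11]
2: 0x3c (blk 15, set 1) → MISS  vc=[11, 7]
3: 0x2d (blk 11, set 1) → VC-HIT  vc=[15, 7]
4: 0x2f (blk 11, set 1) → L1-HIT  vc=[15, 7]
5: 0x2f (blk 11, set 1) → L1-HIT  vc=[15, 7]
6: 0x2c (blk 11, set 1) → L1-HIT  vc=[15, 7]
7: 0x2c (blk 11, set 1) → L1-HIT  vc=[15, 7]
8: 0x1e (blk 7, set 1) → VC-HIT  vc=[15, 11]

VC = [15, 11]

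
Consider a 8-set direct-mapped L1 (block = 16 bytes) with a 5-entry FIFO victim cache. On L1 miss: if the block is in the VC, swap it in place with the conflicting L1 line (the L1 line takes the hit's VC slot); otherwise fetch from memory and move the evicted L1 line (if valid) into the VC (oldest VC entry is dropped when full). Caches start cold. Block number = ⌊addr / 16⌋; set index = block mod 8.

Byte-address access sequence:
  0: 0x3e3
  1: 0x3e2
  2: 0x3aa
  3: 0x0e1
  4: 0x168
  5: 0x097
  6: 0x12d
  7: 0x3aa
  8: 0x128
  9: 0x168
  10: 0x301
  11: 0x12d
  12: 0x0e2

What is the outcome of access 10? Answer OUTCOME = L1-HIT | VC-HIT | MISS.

0: 0x3e3 (blk 62, set 6) → MISS  vc=[]
1: 0x3e2 (blk 62, set 6) → L1-HIT  vc=[]
2: 0x3aa (blk 58, set 2) → MISS  vc=[]
3: 0xe1 (blk 14, set 6) → MISS  vc=[62]
4: 0x168 (blk 22, set 6) → MISS  vc=[62, 14]
5: 0x97 (blk 9, set 1) → MISS  vc=[62, 14]
6: 0x12d (blk 18, set 2) → MISS  vc=[62, 14, 58]
7: 0x3aa (blk 58, set 2) → VC-HIT  vc=[62, 14, 18]
8: 0x128 (blk 18, set 2) → VC-HIT  vc=[62, 14, 58]
9: 0x168 (blk 22, set 6) → L1-HIT  vc=[62, 14, 58]
10: 0x301 (blk 48, set 0) → MISS  vc=[62, 14, 58]
11: 0x12d (blk 18, set 2) → L1-HIT  vc=[62, 14, 58]
12: 0xe2 (blk 14, set 6) → VC-HIT  vc=[62, 22, 58]

OUTCOME = MISS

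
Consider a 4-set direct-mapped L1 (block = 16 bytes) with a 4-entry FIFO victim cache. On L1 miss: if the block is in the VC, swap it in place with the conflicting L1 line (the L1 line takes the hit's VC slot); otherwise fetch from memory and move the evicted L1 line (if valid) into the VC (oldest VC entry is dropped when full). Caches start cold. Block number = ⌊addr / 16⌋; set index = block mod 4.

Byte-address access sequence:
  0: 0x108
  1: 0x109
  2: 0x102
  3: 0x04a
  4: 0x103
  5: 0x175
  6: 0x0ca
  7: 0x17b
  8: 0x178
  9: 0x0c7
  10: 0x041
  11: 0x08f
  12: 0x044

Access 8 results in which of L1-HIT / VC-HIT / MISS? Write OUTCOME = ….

#0 0x108→b16/s0 MISS; vc=[]
#1 0x109→b16/s0 L1-HIT; vc=[]
#2 0x102→b16/s0 L1-HIT; vc=[]
#3 0x4a→b4/s0 MISS; vc=[16]
#4 0x103→b16/s0 VC-HIT; vc=[4]
#5 0x175→b23/s3 MISS; vc=[4]
#6 0xca→b12/s0 MISS; vc=[4,16]
#7 0x17b→b23/s3 L1-HIT; vc=[4,16]
#8 0x178→b23/s3 L1-HIT; vc=[4,16]
#9 0xc7→b12/s0 L1-HIT; vc=[4,16]
#10 0x41→b4/s0 VC-HIT; vc=[12,16]
#11 0x8f→b8/s0 MISS; vc=[12,16,4]
#12 0x44→b4/s0 VC-HIT; vc=[12,16,8]

OUTCOME = L1-HIT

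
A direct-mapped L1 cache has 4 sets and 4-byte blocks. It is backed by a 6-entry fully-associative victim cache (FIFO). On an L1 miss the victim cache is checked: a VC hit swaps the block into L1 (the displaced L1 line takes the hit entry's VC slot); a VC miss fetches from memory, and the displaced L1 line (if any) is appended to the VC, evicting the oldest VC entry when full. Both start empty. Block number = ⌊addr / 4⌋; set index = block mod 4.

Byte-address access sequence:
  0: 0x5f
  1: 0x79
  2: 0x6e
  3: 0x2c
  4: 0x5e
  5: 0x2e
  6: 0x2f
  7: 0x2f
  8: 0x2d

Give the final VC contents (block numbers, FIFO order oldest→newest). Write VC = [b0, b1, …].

0: 0x5f (blk 23, set 3) → MISS  vc=[]
1: 0x79 (blk 30, set 2) → MISS  vc=[]
2: 0x6e (blk 27, set 3) → MISS  vc=[23]
3: 0x2c (blk 11, set 3) → MISS  vc=[23, 27]
4: 0x5e (blk 23, set 3) → VC-HIT  vc=[11, 27]
5: 0x2e (blk 11, set 3) → VC-HIT  vc=[23, 27]
6: 0x2f (blk 11, set 3) → L1-HIT  vc=[23, 27]
7: 0x2f (blk 11, set 3) → L1-HIT  vc=[23, 27]
8: 0x2d (blk 11, set 3) → L1-HIT  vc=[23, 27]

VC = [23, 27]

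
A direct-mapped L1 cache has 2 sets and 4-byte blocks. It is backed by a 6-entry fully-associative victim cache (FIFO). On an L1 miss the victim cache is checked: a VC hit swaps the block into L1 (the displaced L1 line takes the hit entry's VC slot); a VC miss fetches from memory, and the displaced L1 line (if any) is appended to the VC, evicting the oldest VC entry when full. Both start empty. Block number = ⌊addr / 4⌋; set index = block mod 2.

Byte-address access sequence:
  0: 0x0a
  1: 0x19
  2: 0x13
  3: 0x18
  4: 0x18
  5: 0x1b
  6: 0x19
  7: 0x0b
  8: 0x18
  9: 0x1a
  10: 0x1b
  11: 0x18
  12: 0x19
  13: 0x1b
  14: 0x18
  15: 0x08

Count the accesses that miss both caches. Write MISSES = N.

#0 0xa→b2/s0 MISS; vc=[]
#1 0x19→b6/s0 MISS; vc=[2]
#2 0x13→b4/s0 MISS; vc=[2,6]
#3 0x18→b6/s0 VC-HIT; vc=[2,4]
#4 0x18→b6/s0 L1-HIT; vc=[2,4]
#5 0x1b→b6/s0 L1-HIT; vc=[2,4]
#6 0x19→b6/s0 L1-HIT; vc=[2,4]
#7 0xb→b2/s0 VC-HIT; vc=[6,4]
#8 0x18→b6/s0 VC-HIT; vc=[2,4]
#9 0x1a→b6/s0 L1-HIT; vc=[2,4]
#10 0x1b→b6/s0 L1-HIT; vc=[2,4]
#11 0x18→b6/s0 L1-HIT; vc=[2,4]
#12 0x19→b6/s0 L1-HIT; vc=[2,4]
#13 0x1b→b6/s0 L1-HIT; vc=[2,4]
#14 0x18→b6/s0 L1-HIT; vc=[2,4]
#15 0x8→b2/s0 VC-HIT; vc=[6,4]

MISSES = 3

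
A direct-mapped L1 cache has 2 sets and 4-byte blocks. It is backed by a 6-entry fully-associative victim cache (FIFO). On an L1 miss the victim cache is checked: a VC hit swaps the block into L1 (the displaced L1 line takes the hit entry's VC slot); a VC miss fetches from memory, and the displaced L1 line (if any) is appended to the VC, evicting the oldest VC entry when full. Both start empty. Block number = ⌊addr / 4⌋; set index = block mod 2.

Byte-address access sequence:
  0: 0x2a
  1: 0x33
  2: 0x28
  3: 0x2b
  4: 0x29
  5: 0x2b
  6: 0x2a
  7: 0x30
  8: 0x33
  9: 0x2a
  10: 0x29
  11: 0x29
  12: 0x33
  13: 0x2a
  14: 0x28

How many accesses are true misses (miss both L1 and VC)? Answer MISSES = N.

MISSES = 2

0: 0x2a (blk 10, set 0) → MISS  vc=[]
1: 0x33 (blk 12, set 0) → MISS  vc=[10]
2: 0x28 (blk 10, set 0) → VC-HIT  vc=[12]
3: 0x2b (blk 10, set 0) → L1-HIT  vc=[12]
4: 0x29 (blk 10, set 0) → L1-HIT  vc=[12]
5: 0x2b (blk 10, set 0) → L1-HIT  vc=[12]
6: 0x2a (blk 10, set 0) → L1-HIT  vc=[12]
7: 0x30 (blk 12, set 0) → VC-HIT  vc=[10]
8: 0x33 (blk 12, set 0) → L1-HIT  vc=[10]
9: 0x2a (blk 10, set 0) → VC-HIT  vc=[12]
10: 0x29 (blk 10, set 0) → L1-HIT  vc=[12]
11: 0x29 (blk 10, set 0) → L1-HIT  vc=[12]
12: 0x33 (blk 12, set 0) → VC-HIT  vc=[10]
13: 0x2a (blk 10, set 0) → VC-HIT  vc=[12]
14: 0x28 (blk 10, set 0) → L1-HIT  vc=[12]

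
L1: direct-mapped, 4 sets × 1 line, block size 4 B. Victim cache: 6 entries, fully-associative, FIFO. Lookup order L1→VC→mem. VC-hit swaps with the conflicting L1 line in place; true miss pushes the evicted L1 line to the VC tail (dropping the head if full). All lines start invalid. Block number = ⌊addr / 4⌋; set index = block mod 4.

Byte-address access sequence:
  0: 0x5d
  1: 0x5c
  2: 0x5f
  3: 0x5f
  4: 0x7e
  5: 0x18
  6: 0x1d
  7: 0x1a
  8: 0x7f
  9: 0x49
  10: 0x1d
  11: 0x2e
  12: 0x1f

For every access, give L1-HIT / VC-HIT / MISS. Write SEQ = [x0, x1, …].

SEQ = [MISS, L1-HIT, L1-HIT, L1-HIT, MISS, MISS, MISS, L1-HIT, VC-HIT, MISS, VC-HIT, MISS, VC-HIT]

  [0] addr=0x5d blk=23 s=3: MISS | VC []
  [1] addr=0x5c blk=23 s=3: L1-HIT | VC []
  [2] addr=0x5f blk=23 s=3: L1-HIT | VC []
  [3] addr=0x5f blk=23 s=3: L1-HIT | VC []
  [4] addr=0x7e blk=31 s=3: MISS | VC [23]
  [5] addr=0x18 blk=6 s=2: MISS | VC [23]
  [6] addr=0x1d blk=7 s=3: MISS | VC [23, 31]
  [7] addr=0x1a blk=6 s=2: L1-HIT | VC [23, 31]
  [8] addr=0x7f blk=31 s=3: VC-HIT | VC [23, 7]
  [9] addr=0x49 blk=18 s=2: MISS | VC [23, 7, 6]
  [10] addr=0x1d blk=7 s=3: VC-HIT | VC [23, 31, 6]
  [11] addr=0x2e blk=11 s=3: MISS | VC [23, 31, 6, 7]
  [12] addr=0x1f blk=7 s=3: VC-HIT | VC [23, 31, 6, 11]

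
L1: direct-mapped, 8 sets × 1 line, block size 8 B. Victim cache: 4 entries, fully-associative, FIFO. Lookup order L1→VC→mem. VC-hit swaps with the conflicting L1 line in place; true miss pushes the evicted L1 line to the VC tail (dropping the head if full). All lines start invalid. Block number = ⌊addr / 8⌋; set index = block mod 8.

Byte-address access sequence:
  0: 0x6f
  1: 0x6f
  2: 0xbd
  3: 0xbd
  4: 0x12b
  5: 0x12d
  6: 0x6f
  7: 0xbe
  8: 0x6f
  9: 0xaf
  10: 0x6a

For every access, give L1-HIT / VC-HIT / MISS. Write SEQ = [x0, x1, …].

#0 0x6f→b13/s5 MISS; vc=[]
#1 0x6f→b13/s5 L1-HIT; vc=[]
#2 0xbd→b23/s7 MISS; vc=[]
#3 0xbd→b23/s7 L1-HIT; vc=[]
#4 0x12b→b37/s5 MISS; vc=[13]
#5 0x12d→b37/s5 L1-HIT; vc=[13]
#6 0x6f→b13/s5 VC-HIT; vc=[37]
#7 0xbe→b23/s7 L1-HIT; vc=[37]
#8 0x6f→b13/s5 L1-HIT; vc=[37]
#9 0xaf→b21/s5 MISS; vc=[37,13]
#10 0x6a→b13/s5 VC-HIT; vc=[37,21]

SEQ = [MISS, L1-HIT, MISS, L1-HIT, MISS, L1-HIT, VC-HIT, L1-HIT, L1-HIT, MISS, VC-HIT]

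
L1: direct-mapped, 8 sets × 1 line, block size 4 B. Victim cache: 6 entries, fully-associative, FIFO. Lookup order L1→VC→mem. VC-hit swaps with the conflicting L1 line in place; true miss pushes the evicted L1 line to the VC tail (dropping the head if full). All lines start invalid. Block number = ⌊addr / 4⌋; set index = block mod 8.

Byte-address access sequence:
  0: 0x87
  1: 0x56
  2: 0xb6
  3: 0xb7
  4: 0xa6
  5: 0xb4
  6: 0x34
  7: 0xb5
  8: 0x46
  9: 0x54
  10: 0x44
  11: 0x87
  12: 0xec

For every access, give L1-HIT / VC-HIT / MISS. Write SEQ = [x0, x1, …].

SEQ = [MISS, MISS, MISS, L1-HIT, MISS, L1-HIT, MISS, VC-HIT, MISS, VC-HIT, L1-HIT, VC-HIT, MISS]

0: 0x87 (blk 33, set 1) → MISS  vc=[]
1: 0x56 (blk 21, set 5) → MISS  vc=[]
2: 0xb6 (blk 45, set 5) → MISS  vc=[21]
3: 0xb7 (blk 45, set 5) → L1-HIT  vc=[21]
4: 0xa6 (blk 41, set 1) → MISS  vc=[21, 33]
5: 0xb4 (blk 45, set 5) → L1-HIT  vc=[21, 33]
6: 0x34 (blk 13, set 5) → MISS  vc=[21, 33, 45]
7: 0xb5 (blk 45, set 5) → VC-HIT  vc=[21, 33, 13]
8: 0x46 (blk 17, set 1) → MISS  vc=[21, 33, 13, 41]
9: 0x54 (blk 21, set 5) → VC-HIT  vc=[45, 33, 13, 41]
10: 0x44 (blk 17, set 1) → L1-HIT  vc=[45, 33, 13, 41]
11: 0x87 (blk 33, set 1) → VC-HIT  vc=[45, 17, 13, 41]
12: 0xec (blk 59, set 3) → MISS  vc=[45, 17, 13, 41]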